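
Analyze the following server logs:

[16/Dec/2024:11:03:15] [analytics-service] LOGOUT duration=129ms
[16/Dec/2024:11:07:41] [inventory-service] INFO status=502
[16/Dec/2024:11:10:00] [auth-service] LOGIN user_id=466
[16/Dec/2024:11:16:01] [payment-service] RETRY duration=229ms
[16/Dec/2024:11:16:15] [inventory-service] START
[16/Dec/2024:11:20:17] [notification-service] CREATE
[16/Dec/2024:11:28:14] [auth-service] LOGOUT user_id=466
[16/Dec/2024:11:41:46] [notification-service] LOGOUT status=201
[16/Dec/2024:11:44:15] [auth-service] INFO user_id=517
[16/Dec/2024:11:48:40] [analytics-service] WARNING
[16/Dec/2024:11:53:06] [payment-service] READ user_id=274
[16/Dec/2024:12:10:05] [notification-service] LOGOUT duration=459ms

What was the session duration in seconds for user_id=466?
1094

To calculate session duration:

1. Find LOGIN event for user_id=466: 16/Dec/2024:11:10:00
2. Find LOGOUT event for user_id=466: 16/Dec/2024:11:28:14
3. Session duration: 16/Dec/2024:11:28:14 - 16/Dec/2024:11:10:00 = 1094 seconds (18 minutes)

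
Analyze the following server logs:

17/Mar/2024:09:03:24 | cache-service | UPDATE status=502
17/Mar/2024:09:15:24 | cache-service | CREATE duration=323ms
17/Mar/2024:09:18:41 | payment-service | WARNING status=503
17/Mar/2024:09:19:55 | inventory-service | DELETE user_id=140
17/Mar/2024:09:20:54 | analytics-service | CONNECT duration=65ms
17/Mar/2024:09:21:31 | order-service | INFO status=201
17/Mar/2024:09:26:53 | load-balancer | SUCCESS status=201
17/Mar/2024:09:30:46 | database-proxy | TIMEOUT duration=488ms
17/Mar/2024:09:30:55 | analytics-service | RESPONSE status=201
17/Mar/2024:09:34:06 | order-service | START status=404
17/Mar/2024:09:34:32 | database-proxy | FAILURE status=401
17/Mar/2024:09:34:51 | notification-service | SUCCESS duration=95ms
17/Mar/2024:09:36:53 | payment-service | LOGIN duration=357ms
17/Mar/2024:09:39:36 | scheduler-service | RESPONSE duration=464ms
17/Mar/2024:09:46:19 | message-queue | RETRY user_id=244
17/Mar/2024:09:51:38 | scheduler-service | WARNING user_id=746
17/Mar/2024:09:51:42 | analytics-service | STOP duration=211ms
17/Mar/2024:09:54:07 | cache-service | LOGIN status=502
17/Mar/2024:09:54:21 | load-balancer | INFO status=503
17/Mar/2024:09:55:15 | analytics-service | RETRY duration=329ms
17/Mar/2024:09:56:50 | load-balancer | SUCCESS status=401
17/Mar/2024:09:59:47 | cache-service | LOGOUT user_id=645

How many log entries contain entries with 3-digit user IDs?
4

To find matching entries:

1. Pattern to match: entries with 3-digit user IDs
2. Scan each log entry for the pattern
3. Count matches: 4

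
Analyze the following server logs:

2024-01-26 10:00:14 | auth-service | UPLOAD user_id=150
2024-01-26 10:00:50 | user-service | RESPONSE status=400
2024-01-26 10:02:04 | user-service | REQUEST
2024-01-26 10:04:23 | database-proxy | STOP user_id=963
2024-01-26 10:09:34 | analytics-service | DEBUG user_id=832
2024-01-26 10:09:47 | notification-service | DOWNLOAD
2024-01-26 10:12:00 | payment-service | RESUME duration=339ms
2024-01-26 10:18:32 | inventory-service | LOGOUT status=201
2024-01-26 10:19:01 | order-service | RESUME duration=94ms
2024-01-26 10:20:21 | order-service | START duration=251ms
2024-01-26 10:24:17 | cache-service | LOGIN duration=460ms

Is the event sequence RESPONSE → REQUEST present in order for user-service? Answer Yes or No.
Yes

To verify sequence order:

1. Find all events in sequence RESPONSE → REQUEST for user-service
2. Extract their timestamps
3. Check if timestamps are in ascending order
4. Result: Yes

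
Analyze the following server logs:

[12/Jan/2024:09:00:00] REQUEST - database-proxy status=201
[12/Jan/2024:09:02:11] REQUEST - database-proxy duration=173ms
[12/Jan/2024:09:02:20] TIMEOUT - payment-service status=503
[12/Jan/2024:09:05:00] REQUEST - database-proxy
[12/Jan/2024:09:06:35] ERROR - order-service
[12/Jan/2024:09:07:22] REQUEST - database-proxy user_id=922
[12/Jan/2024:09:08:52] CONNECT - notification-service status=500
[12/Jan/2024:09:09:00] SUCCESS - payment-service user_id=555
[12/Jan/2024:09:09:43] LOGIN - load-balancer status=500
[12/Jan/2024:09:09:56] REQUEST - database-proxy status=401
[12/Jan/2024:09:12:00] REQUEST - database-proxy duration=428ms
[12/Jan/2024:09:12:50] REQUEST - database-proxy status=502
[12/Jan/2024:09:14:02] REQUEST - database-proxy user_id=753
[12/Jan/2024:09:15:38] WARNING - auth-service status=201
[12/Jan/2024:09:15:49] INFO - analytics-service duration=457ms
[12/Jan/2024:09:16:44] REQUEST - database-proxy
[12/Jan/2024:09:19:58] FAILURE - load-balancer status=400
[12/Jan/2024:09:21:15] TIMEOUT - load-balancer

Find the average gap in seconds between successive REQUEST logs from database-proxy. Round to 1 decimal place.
125.5

To calculate average interval:

1. Find all REQUEST events for database-proxy in order
2. Calculate time gaps between consecutive events
3. Compute mean of gaps: 1004 / 8 = 125.5 seconds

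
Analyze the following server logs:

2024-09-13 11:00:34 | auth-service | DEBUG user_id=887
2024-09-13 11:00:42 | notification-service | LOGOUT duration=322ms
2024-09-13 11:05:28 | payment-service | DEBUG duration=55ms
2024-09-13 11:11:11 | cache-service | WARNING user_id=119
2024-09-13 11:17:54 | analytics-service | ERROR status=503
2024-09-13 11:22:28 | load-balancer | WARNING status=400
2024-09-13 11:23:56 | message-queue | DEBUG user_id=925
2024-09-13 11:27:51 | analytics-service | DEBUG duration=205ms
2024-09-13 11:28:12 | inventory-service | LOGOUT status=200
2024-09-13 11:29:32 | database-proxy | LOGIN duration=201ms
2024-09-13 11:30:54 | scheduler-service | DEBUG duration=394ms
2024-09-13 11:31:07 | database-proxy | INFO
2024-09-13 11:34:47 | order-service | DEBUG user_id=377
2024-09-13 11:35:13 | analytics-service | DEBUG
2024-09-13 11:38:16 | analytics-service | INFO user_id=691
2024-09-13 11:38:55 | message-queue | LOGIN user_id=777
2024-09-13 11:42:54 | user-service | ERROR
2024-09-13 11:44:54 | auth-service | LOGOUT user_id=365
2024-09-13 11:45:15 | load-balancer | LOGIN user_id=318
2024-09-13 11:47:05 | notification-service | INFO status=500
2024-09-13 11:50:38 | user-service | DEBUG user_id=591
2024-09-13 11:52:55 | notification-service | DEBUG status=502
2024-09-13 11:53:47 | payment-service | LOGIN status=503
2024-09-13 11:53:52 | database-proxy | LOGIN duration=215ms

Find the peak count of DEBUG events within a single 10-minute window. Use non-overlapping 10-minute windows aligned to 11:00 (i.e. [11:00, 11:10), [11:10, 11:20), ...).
3

To find the burst window:

1. Divide the log period into non-overlapping 10-minute windows starting at 11:00
2. Count DEBUG events in each window
3. Find the window with maximum count
4. Maximum events in a window: 3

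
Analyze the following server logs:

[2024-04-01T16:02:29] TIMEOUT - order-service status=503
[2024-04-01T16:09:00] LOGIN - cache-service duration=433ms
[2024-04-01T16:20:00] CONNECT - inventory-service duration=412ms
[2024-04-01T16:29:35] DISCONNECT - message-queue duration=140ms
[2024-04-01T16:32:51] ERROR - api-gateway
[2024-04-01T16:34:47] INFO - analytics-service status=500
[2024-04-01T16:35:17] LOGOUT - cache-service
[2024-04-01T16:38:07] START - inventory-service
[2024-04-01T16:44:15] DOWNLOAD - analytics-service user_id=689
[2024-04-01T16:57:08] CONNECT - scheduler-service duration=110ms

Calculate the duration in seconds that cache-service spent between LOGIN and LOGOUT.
1577

To calculate state duration:

1. Find LOGIN event for cache-service: 2024-04-01T16:09:00
2. Find LOGOUT event for cache-service: 2024-04-01T16:35:17
3. Calculate duration: 2024-04-01T16:35:17 - 2024-04-01T16:09:00 = 1577 seconds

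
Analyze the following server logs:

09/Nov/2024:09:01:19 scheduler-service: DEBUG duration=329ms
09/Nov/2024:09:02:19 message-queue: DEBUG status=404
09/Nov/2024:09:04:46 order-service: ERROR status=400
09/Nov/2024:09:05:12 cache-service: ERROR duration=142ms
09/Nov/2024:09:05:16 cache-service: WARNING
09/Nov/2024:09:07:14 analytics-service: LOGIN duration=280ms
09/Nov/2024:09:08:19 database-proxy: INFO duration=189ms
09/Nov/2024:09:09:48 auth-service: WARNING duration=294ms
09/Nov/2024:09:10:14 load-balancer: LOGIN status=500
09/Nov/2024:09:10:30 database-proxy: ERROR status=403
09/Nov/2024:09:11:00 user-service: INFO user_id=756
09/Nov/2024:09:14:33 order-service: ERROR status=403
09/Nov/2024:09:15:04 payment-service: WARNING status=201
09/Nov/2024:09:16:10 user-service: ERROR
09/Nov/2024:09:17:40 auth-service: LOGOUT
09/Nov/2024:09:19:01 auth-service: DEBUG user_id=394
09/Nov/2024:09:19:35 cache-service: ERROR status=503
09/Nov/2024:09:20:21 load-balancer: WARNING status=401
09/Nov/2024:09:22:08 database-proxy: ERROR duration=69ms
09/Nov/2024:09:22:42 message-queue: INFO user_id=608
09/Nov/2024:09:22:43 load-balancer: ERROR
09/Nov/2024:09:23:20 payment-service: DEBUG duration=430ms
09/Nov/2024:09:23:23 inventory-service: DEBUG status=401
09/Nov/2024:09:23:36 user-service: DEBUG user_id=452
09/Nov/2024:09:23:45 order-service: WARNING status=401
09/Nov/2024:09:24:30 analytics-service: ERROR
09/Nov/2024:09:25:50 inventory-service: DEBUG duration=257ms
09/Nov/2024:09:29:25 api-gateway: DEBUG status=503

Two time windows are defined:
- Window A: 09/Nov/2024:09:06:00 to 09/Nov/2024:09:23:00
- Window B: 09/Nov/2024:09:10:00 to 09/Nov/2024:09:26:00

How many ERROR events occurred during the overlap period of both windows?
6

To find overlap events:

1. Window A: 09/Nov/2024:09:06:00 to 09/Nov/2024:09:23:00
2. Window B: 09/Nov/2024:09:10:00 to 09/Nov/2024:09:26:00
3. Overlap period: 09/Nov/2024:09:10:00 to 09/Nov/2024:09:23:00
4. Count ERROR events in overlap: 6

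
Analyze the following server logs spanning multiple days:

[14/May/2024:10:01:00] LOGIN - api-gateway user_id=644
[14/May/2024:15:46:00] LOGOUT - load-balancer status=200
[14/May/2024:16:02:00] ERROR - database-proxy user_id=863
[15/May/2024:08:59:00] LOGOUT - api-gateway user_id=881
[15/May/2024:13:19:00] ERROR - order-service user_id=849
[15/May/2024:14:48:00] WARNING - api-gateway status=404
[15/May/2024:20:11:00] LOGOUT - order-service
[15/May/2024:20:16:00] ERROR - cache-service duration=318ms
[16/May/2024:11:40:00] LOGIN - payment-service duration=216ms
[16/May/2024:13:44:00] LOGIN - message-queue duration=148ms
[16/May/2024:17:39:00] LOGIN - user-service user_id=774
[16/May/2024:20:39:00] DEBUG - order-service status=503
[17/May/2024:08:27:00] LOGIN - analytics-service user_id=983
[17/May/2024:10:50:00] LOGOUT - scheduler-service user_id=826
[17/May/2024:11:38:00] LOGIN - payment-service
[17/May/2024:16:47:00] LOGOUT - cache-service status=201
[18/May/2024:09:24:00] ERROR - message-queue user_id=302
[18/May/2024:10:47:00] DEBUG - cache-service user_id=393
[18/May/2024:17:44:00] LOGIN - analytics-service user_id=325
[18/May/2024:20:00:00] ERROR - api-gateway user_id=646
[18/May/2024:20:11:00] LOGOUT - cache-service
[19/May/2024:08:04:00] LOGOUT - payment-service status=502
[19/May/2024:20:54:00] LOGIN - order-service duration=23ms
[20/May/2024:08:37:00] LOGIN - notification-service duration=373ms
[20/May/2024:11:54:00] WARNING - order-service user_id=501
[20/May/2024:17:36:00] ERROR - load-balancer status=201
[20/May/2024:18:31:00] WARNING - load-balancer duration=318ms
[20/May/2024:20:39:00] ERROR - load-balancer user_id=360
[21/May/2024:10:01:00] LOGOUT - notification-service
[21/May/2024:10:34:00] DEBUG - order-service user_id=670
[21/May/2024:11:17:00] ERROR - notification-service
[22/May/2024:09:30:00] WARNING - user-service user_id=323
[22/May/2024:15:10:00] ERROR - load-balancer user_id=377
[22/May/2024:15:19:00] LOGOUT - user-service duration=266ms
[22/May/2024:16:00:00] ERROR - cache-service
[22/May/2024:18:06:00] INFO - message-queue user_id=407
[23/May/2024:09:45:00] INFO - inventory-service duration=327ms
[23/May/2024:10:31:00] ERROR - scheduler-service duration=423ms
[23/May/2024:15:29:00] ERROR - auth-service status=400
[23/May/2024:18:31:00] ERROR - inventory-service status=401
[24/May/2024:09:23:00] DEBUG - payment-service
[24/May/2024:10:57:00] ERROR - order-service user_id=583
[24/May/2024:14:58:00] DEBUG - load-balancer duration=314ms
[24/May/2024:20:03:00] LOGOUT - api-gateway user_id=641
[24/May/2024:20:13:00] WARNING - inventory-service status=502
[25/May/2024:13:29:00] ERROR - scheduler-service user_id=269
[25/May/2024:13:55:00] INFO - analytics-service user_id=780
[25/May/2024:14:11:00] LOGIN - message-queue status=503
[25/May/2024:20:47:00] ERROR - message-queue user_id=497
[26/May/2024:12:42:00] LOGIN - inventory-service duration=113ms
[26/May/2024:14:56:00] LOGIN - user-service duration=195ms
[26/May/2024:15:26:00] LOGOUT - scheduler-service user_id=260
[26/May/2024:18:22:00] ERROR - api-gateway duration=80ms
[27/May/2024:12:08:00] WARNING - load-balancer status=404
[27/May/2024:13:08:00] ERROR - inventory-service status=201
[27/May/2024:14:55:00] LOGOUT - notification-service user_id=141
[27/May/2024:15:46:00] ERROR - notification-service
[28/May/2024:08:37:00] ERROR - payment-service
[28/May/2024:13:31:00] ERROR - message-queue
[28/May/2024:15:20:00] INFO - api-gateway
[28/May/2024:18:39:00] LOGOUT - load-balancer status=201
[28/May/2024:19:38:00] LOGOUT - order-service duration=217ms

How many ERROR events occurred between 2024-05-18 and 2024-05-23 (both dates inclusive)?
10

To filter by date range:

1. Date range: 2024-05-18 through 2024-05-23, both dates inclusive
2. Filter for ERROR events whose date falls in this range
3. Count matching events: 10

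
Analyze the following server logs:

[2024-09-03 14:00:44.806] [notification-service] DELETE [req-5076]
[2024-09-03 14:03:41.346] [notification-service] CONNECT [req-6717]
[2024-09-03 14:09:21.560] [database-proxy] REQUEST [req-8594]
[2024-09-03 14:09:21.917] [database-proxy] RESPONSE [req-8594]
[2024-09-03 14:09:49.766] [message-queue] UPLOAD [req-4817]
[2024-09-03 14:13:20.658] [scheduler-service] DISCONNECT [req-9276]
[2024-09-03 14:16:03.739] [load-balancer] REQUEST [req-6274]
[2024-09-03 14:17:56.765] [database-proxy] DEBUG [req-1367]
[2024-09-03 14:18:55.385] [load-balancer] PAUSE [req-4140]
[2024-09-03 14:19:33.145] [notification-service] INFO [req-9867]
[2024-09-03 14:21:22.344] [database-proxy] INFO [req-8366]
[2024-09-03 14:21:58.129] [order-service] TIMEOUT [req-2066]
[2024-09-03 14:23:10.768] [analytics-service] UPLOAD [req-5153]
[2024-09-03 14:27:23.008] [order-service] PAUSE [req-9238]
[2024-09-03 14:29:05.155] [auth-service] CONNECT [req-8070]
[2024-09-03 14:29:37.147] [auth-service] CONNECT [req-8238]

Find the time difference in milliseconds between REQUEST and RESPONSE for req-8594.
357

To calculate latency:

1. Find REQUEST with id req-8594: 2024-09-03 14:09:21.560
2. Find RESPONSE with id req-8594: 2024-09-03 14:09:21.917
3. Latency: 2024-09-03 14:09:21.917 - 2024-09-03 14:09:21.560 = 357ms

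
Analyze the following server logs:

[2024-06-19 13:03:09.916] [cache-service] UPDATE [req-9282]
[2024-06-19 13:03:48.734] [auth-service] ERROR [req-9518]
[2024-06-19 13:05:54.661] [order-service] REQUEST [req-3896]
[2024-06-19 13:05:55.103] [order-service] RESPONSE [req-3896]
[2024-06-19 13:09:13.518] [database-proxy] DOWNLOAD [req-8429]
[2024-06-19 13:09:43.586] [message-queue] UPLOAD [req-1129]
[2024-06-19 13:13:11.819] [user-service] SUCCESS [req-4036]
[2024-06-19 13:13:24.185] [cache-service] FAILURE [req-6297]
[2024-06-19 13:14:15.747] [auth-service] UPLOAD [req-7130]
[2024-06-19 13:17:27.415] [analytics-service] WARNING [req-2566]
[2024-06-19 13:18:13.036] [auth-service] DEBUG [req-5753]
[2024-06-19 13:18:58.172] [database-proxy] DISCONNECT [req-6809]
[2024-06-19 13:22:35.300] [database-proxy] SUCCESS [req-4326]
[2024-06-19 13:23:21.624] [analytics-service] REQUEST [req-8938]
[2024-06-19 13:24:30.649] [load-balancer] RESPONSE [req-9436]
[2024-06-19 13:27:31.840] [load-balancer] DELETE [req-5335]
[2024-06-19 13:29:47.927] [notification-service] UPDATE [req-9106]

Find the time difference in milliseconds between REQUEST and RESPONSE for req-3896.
442

To calculate latency:

1. Find REQUEST with id req-3896: 2024-06-19 13:05:54.661
2. Find RESPONSE with id req-3896: 2024-06-19 13:05:55.103
3. Latency: 2024-06-19 13:05:55.103 - 2024-06-19 13:05:54.661 = 442ms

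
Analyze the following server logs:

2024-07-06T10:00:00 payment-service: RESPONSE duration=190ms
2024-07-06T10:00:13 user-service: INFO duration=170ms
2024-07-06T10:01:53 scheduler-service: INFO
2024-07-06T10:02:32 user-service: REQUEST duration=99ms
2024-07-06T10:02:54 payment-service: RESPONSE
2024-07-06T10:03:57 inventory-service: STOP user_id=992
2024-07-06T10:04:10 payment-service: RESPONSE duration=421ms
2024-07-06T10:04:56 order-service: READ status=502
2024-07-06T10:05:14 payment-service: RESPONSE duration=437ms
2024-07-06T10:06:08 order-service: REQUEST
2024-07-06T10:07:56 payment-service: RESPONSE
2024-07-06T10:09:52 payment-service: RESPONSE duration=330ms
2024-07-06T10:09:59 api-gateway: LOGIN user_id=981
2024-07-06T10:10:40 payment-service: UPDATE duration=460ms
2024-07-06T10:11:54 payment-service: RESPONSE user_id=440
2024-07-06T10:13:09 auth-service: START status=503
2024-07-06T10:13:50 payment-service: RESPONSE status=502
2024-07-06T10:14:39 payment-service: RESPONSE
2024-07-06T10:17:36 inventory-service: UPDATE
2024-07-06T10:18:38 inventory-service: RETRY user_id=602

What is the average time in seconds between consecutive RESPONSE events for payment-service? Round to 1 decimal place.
109.9

To calculate average interval:

1. Find all RESPONSE events for payment-service in order
2. Calculate time gaps between consecutive events
3. Compute mean of gaps: 879 / 8 = 109.9 seconds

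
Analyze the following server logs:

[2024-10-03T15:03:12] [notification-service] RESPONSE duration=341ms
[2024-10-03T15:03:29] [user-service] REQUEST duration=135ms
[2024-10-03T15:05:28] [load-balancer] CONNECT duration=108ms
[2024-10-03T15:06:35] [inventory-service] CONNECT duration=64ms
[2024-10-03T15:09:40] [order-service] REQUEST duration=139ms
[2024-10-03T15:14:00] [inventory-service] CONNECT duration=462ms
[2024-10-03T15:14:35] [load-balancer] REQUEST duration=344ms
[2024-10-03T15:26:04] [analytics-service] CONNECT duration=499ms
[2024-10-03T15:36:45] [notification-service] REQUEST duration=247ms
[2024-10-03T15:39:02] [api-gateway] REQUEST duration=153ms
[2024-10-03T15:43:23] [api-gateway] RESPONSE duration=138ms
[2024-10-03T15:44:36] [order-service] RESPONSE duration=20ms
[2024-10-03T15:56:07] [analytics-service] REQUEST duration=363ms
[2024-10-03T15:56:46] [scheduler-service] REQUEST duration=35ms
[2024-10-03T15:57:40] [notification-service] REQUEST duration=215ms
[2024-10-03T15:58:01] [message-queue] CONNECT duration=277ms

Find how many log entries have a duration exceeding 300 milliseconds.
5

To count timeouts:

1. Threshold: 300ms
2. Extract duration from each log entry
3. Count entries where duration > 300
4. Timeout count: 5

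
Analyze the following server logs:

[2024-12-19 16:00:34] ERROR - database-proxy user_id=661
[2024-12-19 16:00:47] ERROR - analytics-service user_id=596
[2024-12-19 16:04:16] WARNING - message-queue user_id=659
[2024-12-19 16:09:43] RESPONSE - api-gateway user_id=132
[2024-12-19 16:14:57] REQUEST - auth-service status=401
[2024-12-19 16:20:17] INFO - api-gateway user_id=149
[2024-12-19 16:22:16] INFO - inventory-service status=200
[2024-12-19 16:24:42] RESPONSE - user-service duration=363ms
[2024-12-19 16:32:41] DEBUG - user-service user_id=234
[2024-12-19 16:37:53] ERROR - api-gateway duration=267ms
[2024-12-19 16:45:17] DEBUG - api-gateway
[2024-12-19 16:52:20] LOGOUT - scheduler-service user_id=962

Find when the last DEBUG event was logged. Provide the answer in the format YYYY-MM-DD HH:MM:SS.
2024-12-19 16:45:17

To find the last event:

1. Filter for all DEBUG events
2. Sort by timestamp
3. Select the last one
4. Timestamp: 2024-12-19 16:45:17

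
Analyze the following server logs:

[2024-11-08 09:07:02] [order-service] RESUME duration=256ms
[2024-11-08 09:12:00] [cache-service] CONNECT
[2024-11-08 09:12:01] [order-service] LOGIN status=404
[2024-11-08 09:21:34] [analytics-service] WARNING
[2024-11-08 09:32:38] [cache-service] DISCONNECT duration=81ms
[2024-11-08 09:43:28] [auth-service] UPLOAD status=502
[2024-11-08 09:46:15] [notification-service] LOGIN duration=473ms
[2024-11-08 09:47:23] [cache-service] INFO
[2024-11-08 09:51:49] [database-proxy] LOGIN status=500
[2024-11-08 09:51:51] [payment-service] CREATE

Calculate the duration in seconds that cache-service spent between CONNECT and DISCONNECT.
1238

To calculate state duration:

1. Find CONNECT event for cache-service: 2024-11-08 09:12:00
2. Find DISCONNECT event for cache-service: 2024-11-08 09:32:38
3. Calculate duration: 2024-11-08 09:32:38 - 2024-11-08 09:12:00 = 1238 seconds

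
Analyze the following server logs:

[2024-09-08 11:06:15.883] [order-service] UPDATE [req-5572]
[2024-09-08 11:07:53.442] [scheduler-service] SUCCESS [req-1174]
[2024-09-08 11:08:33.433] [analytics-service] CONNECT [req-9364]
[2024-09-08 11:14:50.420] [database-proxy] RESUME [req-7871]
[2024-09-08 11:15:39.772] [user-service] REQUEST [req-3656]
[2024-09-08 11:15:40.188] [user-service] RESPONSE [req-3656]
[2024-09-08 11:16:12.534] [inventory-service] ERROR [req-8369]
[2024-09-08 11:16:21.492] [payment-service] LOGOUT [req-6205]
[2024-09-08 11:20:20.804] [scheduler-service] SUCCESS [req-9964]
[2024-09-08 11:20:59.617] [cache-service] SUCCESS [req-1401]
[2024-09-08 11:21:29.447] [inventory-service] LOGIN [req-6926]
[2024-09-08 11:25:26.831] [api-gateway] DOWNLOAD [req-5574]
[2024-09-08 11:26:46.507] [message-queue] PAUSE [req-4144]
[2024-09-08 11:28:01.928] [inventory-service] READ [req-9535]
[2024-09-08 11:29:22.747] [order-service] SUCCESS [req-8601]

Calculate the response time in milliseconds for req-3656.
416

To calculate latency:

1. Find REQUEST with id req-3656: 2024-09-08 11:15:39.772
2. Find RESPONSE with id req-3656: 2024-09-08 11:15:40.188
3. Latency: 2024-09-08 11:15:40.188 - 2024-09-08 11:15:39.772 = 416ms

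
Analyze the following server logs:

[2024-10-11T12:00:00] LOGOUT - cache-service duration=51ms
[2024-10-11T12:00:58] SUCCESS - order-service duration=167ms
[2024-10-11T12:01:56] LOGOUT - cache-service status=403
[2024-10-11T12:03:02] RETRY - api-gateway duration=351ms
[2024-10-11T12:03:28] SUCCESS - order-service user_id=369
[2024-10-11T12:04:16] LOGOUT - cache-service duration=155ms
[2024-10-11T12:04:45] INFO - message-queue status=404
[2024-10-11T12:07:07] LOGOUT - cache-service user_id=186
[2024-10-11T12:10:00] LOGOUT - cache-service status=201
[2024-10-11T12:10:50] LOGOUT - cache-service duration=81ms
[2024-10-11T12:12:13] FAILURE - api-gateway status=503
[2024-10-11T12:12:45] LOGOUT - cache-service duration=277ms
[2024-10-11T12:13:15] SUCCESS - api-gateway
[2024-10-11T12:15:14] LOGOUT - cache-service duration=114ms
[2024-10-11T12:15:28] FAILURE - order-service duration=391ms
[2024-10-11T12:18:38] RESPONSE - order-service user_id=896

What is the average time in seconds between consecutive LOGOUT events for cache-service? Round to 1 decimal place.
130.6

To calculate average interval:

1. Find all LOGOUT events for cache-service in order
2. Calculate time gaps between consecutive events
3. Compute mean of gaps: 914 / 7 = 130.6 seconds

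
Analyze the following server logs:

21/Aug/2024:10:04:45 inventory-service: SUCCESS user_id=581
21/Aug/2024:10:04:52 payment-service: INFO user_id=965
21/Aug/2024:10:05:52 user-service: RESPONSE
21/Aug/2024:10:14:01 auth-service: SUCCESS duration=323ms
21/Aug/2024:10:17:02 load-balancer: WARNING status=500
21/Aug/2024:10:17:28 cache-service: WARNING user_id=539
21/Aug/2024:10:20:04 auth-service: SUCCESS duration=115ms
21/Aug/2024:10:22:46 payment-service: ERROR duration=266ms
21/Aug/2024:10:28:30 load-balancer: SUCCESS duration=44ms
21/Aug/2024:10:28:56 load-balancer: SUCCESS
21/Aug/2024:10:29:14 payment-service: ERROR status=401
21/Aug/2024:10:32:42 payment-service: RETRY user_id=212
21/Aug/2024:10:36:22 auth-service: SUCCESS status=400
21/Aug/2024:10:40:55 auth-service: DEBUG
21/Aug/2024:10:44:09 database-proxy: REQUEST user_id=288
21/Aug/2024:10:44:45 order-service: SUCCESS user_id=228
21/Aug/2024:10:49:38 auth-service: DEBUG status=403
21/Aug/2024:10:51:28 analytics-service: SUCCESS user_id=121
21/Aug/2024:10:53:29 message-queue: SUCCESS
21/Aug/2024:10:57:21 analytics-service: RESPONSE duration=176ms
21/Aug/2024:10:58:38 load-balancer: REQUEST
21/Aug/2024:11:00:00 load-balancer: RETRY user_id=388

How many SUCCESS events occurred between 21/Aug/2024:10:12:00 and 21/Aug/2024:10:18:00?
1

To count events in the time window:

1. Window boundaries: 21/Aug/2024:10:12:00 to 21/Aug/2024:10:18:00
2. Filter for SUCCESS events within this window
3. Count matching events: 1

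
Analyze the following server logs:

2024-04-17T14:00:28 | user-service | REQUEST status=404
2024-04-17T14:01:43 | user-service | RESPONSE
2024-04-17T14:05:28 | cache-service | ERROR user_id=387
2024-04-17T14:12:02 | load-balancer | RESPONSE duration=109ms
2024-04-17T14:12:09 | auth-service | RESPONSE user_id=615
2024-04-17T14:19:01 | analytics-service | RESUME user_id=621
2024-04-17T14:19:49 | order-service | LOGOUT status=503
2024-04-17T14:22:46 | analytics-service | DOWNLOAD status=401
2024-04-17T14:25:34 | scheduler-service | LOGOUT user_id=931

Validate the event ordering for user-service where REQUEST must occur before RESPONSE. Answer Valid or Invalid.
Valid

To validate ordering:

1. Required order: REQUEST → RESPONSE
2. Rule: REQUEST must occur before RESPONSE
3. Check actual order of events for user-service
4. Result: Valid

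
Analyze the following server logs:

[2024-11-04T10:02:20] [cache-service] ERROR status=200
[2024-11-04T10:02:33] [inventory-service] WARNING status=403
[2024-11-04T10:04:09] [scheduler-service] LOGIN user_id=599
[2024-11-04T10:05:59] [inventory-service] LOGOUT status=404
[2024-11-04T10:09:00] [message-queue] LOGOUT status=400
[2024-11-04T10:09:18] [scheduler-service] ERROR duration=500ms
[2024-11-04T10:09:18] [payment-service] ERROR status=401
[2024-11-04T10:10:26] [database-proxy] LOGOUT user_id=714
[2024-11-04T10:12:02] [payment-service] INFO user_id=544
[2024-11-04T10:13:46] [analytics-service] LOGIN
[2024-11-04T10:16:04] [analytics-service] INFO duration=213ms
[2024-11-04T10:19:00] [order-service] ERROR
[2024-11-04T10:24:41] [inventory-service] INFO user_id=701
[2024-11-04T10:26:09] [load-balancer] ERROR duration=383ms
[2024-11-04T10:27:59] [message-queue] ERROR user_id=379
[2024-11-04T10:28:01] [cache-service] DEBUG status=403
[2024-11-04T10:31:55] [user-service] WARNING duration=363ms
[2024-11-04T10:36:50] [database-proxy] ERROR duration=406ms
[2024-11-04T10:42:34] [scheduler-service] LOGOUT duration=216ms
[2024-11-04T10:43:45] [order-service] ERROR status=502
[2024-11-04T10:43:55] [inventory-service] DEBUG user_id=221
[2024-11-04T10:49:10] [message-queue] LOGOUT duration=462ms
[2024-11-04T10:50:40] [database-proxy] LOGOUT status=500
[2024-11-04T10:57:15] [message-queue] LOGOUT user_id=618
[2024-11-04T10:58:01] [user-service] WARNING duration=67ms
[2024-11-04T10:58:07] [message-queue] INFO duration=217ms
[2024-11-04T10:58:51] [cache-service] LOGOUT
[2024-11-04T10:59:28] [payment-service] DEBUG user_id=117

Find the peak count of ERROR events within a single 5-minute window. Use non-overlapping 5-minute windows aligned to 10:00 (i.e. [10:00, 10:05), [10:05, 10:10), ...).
2

To find the burst window:

1. Divide the log period into non-overlapping 5-minute windows starting at 10:00
2. Count ERROR events in each window
3. Find the window with maximum count
4. Maximum events in a window: 2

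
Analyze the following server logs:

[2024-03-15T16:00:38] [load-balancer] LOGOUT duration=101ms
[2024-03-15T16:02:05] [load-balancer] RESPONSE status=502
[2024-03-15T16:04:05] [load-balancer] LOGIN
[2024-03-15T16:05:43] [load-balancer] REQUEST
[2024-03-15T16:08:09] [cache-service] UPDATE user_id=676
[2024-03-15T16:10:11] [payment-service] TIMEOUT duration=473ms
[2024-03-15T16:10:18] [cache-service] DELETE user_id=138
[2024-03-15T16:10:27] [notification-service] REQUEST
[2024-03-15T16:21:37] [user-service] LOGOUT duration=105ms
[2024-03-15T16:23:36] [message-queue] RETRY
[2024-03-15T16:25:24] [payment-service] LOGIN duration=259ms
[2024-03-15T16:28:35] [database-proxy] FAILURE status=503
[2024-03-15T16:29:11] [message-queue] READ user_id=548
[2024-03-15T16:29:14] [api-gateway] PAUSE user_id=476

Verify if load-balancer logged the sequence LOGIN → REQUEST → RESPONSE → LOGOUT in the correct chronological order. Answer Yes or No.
No

To verify sequence order:

1. Find all events in sequence LOGIN → REQUEST → RESPONSE → LOGOUT for load-balancer
2. Extract their timestamps
3. Check if timestamps are in ascending order
4. Result: No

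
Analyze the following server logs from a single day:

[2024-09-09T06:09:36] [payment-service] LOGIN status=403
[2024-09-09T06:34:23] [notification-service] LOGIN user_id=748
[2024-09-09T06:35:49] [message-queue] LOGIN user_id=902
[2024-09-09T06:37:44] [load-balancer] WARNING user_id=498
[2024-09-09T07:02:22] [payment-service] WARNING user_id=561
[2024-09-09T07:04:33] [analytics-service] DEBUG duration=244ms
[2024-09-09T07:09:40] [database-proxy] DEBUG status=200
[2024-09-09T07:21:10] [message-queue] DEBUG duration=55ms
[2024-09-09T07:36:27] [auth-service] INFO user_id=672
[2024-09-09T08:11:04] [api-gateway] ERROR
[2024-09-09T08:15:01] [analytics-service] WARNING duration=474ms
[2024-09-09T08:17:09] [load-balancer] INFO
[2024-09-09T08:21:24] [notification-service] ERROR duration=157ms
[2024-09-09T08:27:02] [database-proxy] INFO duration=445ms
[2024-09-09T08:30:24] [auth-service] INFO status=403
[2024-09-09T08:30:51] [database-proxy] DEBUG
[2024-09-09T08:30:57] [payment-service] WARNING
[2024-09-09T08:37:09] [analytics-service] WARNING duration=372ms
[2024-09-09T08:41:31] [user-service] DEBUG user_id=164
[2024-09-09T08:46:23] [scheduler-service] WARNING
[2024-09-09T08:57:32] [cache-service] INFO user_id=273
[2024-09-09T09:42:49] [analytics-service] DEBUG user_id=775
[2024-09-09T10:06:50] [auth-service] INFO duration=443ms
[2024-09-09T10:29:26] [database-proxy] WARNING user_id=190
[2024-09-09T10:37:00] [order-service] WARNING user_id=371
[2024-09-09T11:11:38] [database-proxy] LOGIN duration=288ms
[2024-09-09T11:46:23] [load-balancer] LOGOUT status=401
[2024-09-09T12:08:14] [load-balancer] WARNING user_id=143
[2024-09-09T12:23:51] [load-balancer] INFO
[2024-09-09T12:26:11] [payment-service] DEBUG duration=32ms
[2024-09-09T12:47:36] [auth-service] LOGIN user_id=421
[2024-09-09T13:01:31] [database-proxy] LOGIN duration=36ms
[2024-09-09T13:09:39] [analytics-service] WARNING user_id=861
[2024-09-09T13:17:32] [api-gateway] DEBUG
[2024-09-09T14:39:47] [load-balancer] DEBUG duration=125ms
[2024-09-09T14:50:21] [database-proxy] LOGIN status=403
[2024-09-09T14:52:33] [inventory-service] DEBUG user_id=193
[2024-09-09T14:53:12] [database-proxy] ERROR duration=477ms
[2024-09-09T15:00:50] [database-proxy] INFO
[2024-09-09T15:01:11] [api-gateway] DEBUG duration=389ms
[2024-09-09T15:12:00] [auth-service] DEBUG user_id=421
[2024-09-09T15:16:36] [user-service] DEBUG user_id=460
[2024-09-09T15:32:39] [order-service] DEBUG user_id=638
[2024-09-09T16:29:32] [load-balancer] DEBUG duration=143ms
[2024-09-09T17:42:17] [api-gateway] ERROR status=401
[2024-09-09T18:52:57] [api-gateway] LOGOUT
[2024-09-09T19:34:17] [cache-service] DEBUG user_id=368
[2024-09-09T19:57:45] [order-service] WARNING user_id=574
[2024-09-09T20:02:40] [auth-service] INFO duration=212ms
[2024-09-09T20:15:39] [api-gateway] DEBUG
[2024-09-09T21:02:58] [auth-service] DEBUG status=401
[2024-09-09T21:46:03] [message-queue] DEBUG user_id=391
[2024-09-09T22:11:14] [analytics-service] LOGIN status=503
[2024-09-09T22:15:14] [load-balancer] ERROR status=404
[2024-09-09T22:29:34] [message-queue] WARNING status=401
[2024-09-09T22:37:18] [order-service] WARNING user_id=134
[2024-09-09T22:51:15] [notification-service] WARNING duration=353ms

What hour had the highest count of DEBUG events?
15

To find the peak hour:

1. Group all DEBUG events by hour
2. Count events in each hour
3. Find hour with maximum count
4. Peak hour: 15 (with 4 events)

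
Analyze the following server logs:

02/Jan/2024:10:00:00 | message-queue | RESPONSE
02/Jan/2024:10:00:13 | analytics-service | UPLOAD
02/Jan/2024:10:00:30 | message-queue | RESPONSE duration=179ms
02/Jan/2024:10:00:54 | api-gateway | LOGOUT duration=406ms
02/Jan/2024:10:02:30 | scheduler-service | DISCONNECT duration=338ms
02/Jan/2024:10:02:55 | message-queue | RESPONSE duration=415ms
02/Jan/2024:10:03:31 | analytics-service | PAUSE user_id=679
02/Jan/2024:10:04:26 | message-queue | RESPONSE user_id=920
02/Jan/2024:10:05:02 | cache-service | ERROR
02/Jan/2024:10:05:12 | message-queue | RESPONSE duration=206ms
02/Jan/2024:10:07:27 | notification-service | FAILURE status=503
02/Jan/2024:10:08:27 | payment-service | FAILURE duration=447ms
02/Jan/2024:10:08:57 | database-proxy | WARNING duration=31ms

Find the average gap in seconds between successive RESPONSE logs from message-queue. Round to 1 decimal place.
78.0

To calculate average interval:

1. Find all RESPONSE events for message-queue in order
2. Calculate time gaps between consecutive events
3. Compute mean of gaps: 312 / 4 = 78.0 seconds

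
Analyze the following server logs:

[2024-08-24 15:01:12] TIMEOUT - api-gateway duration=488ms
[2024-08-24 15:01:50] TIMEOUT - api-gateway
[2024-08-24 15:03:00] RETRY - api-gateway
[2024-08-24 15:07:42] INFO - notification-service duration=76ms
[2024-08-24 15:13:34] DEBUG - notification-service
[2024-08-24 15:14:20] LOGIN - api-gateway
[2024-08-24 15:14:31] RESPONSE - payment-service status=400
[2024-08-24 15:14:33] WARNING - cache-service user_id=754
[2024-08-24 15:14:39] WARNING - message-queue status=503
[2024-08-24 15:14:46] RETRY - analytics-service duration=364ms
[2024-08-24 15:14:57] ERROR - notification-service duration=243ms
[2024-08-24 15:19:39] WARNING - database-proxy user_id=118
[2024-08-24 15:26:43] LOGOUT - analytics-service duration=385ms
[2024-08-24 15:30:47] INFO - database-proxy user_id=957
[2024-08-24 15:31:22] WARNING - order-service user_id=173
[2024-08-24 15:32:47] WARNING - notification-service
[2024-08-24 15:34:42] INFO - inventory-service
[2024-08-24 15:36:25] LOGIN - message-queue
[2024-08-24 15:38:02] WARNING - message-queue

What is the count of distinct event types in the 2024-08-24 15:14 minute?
5

To count unique event types:

1. Filter events in the minute starting at 2024-08-24 15:14
2. Extract event types from matching entries
3. Count unique types: 5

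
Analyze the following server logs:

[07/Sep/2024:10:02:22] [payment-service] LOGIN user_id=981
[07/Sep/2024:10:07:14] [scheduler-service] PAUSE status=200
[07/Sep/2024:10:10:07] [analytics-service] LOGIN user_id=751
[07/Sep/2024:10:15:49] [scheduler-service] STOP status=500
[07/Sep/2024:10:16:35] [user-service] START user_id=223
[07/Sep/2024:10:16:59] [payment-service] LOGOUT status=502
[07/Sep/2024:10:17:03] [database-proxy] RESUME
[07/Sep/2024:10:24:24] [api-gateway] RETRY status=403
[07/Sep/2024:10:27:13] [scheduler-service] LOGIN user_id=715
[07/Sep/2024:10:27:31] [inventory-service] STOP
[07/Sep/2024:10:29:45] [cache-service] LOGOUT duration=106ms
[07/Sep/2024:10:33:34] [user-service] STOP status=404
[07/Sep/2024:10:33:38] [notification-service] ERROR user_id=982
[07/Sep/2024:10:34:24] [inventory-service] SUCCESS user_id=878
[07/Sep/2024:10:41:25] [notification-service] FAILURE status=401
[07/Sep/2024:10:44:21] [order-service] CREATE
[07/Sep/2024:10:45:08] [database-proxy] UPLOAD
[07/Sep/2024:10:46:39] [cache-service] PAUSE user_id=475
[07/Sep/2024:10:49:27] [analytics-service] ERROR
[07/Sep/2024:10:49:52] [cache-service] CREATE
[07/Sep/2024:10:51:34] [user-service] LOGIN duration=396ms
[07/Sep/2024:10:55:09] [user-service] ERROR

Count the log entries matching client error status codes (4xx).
3

To find matching entries:

1. Pattern to match: client error status codes (4xx)
2. Scan each log entry for the pattern
3. Count matches: 3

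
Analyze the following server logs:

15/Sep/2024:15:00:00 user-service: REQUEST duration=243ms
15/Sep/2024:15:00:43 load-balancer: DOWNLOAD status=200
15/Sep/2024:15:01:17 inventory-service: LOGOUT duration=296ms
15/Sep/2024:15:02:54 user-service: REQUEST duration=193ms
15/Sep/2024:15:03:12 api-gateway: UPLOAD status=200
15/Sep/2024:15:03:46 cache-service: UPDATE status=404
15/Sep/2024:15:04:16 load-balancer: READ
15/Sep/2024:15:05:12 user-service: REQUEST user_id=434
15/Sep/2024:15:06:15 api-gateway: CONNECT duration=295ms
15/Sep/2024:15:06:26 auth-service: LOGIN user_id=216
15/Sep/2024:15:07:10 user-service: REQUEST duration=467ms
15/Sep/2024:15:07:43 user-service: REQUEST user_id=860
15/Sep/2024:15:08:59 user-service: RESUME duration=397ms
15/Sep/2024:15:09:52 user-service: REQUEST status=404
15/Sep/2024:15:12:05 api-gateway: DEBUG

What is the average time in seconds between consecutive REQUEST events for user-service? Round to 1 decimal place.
118.4

To calculate average interval:

1. Find all REQUEST events for user-service in order
2. Calculate time gaps between consecutive events
3. Compute mean of gaps: 592 / 5 = 118.4 seconds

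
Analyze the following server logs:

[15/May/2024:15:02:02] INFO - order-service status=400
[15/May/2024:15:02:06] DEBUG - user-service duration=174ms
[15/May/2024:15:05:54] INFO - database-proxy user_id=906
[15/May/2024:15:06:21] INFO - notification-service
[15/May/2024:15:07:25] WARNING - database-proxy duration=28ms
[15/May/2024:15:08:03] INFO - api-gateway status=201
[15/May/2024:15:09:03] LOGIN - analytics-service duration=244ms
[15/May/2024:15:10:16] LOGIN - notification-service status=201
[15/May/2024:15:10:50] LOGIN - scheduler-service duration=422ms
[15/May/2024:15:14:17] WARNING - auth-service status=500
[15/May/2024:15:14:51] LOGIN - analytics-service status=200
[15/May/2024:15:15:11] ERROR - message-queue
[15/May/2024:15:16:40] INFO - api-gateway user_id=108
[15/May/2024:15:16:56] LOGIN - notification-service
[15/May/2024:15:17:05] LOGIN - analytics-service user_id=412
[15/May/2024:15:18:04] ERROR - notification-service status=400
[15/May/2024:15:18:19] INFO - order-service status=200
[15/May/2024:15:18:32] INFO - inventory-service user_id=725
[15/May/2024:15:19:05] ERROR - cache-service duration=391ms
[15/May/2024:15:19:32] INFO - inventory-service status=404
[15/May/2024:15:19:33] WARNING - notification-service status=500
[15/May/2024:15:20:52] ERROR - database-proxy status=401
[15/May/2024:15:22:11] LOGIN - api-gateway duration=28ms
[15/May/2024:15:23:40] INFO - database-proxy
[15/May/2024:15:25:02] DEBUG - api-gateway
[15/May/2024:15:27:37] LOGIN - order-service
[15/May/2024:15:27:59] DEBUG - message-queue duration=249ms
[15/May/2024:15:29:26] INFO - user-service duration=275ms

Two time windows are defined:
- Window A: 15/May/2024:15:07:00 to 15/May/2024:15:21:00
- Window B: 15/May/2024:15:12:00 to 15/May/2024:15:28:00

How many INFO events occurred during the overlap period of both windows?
4

To find overlap events:

1. Window A: 15/May/2024:15:07:00 to 15/May/2024:15:21:00
2. Window B: 15/May/2024:15:12:00 to 15/May/2024:15:28:00
3. Overlap period: 15/May/2024:15:12:00 to 15/May/2024:15:21:00
4. Count INFO events in overlap: 4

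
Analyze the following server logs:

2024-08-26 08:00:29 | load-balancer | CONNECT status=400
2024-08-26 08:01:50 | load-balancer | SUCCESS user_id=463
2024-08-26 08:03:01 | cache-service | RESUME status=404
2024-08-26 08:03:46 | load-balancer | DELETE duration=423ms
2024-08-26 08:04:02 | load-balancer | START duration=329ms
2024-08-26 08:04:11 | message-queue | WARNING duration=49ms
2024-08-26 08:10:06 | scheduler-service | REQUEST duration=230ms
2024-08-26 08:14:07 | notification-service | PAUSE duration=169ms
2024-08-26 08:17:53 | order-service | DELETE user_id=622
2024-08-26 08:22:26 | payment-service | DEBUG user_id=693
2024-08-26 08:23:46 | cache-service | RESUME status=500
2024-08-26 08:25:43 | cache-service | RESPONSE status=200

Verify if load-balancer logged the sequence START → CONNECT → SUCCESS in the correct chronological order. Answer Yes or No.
No

To verify sequence order:

1. Find all events in sequence START → CONNECT → SUCCESS for load-balancer
2. Extract their timestamps
3. Check if timestamps are in ascending order
4. Result: No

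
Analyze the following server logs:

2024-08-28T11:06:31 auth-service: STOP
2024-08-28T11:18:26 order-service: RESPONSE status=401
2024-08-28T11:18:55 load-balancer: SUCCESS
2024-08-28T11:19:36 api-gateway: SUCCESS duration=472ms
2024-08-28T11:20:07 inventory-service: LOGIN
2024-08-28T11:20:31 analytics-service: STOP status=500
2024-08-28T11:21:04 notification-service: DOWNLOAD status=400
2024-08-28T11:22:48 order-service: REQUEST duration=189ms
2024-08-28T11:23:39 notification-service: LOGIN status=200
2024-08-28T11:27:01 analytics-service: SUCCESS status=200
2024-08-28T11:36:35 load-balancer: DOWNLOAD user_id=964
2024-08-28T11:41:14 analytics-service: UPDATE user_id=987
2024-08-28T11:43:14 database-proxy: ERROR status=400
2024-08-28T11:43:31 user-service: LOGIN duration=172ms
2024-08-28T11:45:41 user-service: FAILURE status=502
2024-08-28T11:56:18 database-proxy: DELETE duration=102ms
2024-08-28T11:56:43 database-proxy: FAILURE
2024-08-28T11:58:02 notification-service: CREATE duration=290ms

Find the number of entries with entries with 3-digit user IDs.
2

To find matching entries:

1. Pattern to match: entries with 3-digit user IDs
2. Scan each log entry for the pattern
3. Count matches: 2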